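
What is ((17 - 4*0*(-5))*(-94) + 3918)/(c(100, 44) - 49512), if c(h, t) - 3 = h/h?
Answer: -580/12377 ≈ -0.046861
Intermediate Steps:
c(h, t) = 4 (c(h, t) = 3 + h/h = 3 + 1 = 4)
((17 - 4*0*(-5))*(-94) + 3918)/(c(100, 44) - 49512) = ((17 - 4*0*(-5))*(-94) + 3918)/(4 - 49512) = ((17 + 0*(-5))*(-94) + 3918)/(-49508) = ((17 + 0)*(-94) + 3918)*(-1/49508) = (17*(-94) + 3918)*(-1/49508) = (-1598 + 3918)*(-1/49508) = 2320*(-1/49508) = -580/12377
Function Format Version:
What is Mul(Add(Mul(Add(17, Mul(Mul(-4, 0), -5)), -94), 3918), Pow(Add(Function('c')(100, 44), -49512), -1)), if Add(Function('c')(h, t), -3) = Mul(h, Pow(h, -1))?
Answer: Rational(-580, 12377) ≈ -0.046861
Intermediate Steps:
Function('c')(h, t) = 4 (Function('c')(h, t) = Add(3, Mul(h, Pow(h, -1))) = Add(3, 1) = 4)
Mul(Add(Mul(Add(17, Mul(Mul(-4, 0), -5)), -94), 3918), Pow(Add(Function('c')(100, 44), -49512), -1)) = Mul(Add(Mul(Add(17, Mul(Mul(-4, 0), -5)), -94), 3918), Pow(Add(4, -49512), -1)) = Mul(Add(Mul(Add(17, Mul(0, -5)), -94), 3918), Pow(-49508, -1)) = Mul(Add(Mul(Add(17, 0), -94), 3918), Rational(-1, 49508)) = Mul(Add(Mul(17, -94), 3918), Rational(-1, 49508)) = Mul(Add(-1598, 3918), Rational(-1, 49508)) = Mul(2320, Rational(-1, 49508)) = Rational(-580, 12377)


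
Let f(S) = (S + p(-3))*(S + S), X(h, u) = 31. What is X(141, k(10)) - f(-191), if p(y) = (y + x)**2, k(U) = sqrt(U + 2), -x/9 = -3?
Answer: 147101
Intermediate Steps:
x = 27 (x = -9*(-3) = 27)
k(U) = sqrt(2 + U)
p(y) = (27 + y)**2 (p(y) = (y + 27)**2 = (27 + y)**2)
f(S) = 2*S*(576 + S) (f(S) = (S + (27 - 3)**2)*(S + S) = (S + 24**2)*(2*S) = (S + 576)*(2*S) = (576 + S)*(2*S) = 2*S*(576 + S))
X(141, k(10)) - f(-191) = 31 - 2*(-191)*(576 - 191) = 31 - 2*(-191)*385 = 31 - 1*(-147070) = 31 + 147070 = 147101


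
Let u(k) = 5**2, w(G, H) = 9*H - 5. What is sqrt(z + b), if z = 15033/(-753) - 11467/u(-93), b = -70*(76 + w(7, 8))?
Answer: I*sqrt(16519876742)/1255 ≈ 102.41*I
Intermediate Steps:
w(G, H) = -5 + 9*H
u(k) = 25
b = -10010 (b = -70*(76 + (-5 + 9*8)) = -70*(76 + (-5 + 72)) = -70*(76 + 67) = -70*143 = -10010)
z = -3003492/6275 (z = 15033/(-753) - 11467/25 = 15033*(-1/753) - 11467*1/25 = -5011/251 - 11467/25 = -3003492/6275 ≈ -478.64)
sqrt(z + b) = sqrt(-3003492/6275 - 10010) = sqrt(-65816242/6275) = I*sqrt(16519876742)/1255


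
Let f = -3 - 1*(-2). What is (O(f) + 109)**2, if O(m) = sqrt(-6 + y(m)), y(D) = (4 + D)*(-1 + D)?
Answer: 11869 + 436*I*sqrt(3) ≈ 11869.0 + 755.17*I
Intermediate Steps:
f = -1 (f = -3 + 2 = -1)
y(D) = (-1 + D)*(4 + D)
O(m) = sqrt(-10 + m**2 + 3*m) (O(m) = sqrt(-6 + (-4 + m**2 + 3*m)) = sqrt(-10 + m**2 + 3*m))
(O(f) + 109)**2 = (sqrt(-10 + (-1)**2 + 3*(-1)) + 109)**2 = (sqrt(-10 + 1 - 3) + 109)**2 = (sqrt(-12) + 109)**2 = (2*I*sqrt(3) + 109)**2 = (109 + 2*I*sqrt(3))**2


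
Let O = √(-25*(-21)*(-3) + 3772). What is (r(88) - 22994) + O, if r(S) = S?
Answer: -22906 + 13*√13 ≈ -22859.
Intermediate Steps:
O = 13*√13 (O = √(525*(-3) + 3772) = √(-1575 + 3772) = √2197 = 13*√13 ≈ 46.872)
(r(88) - 22994) + O = (88 - 22994) + 13*√13 = -22906 + 13*√13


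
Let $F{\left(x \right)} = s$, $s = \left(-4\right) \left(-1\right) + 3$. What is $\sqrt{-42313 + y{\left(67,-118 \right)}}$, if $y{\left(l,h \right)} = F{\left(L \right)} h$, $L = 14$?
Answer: $i \sqrt{43139} \approx 207.7 i$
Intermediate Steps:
$s = 7$ ($s = 4 + 3 = 7$)
$F{\left(x \right)} = 7$
$y{\left(l,h \right)} = 7 h$
$\sqrt{-42313 + y{\left(67,-118 \right)}} = \sqrt{-42313 + 7 \left(-118\right)} = \sqrt{-42313 - 826} = \sqrt{-43139} = i \sqrt{43139}$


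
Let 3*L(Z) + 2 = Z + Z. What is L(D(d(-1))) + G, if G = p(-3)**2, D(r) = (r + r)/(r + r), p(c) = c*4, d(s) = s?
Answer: 144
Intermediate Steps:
p(c) = 4*c
D(r) = 1 (D(r) = (2*r)/((2*r)) = (2*r)*(1/(2*r)) = 1)
L(Z) = -2/3 + 2*Z/3 (L(Z) = -2/3 + (Z + Z)/3 = -2/3 + (2*Z)/3 = -2/3 + 2*Z/3)
G = 144 (G = (4*(-3))**2 = (-12)**2 = 144)
L(D(d(-1))) + G = (-2/3 + (2/3)*1) + 144 = (-2/3 + 2/3) + 144 = 0 + 144 = 144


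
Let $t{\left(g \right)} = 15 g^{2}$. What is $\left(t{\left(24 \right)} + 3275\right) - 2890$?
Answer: $9025$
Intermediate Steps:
$\left(t{\left(24 \right)} + 3275\right) - 2890 = \left(15 \cdot 24^{2} + 3275\right) - 2890 = \left(15 \cdot 576 + 3275\right) - 2890 = \left(8640 + 3275\right) - 2890 = 11915 - 2890 = 9025$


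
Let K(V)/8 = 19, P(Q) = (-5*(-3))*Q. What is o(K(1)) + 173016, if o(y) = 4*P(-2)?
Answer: 172896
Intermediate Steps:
P(Q) = 15*Q
K(V) = 152 (K(V) = 8*19 = 152)
o(y) = -120 (o(y) = 4*(15*(-2)) = 4*(-30) = -120)
o(K(1)) + 173016 = -120 + 173016 = 172896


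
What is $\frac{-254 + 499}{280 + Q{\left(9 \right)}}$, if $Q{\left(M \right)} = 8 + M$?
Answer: $\frac{245}{297} \approx 0.82492$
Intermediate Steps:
$\frac{-254 + 499}{280 + Q{\left(9 \right)}} = \frac{-254 + 499}{280 + \left(8 + 9\right)} = \frac{245}{280 + 17} = \frac{245}{297}$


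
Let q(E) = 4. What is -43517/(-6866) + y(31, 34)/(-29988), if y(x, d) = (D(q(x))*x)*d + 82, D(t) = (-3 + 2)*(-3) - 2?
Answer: 324297005/51474402 ≈ 6.3002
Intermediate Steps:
D(t) = 1 (D(t) = -1*(-3) - 2 = 3 - 2 = 1)
y(x, d) = 82 + d*x (y(x, d) = (1*x)*d + 82 = x*d + 82 = d*x + 82 = 82 + d*x)
-43517/(-6866) + y(31, 34)/(-29988) = -43517/(-6866) + (82 + 34*31)/(-29988) = -43517*(-1/6866) + (82 + 1054)*(-1/29988) = 43517/6866 + 1136*(-1/29988) = 43517/6866 - 284/7497 = 324297005/51474402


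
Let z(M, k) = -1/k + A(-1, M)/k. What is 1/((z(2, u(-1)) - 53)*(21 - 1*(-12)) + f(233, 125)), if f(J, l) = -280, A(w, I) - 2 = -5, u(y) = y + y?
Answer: -1/1963 ≈ -0.00050942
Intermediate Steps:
u(y) = 2*y
A(w, I) = -3 (A(w, I) = 2 - 5 = -3)
z(M, k) = -4/k (z(M, k) = -1/k - 3/k = -4/k)
1/((z(2, u(-1)) - 53)*(21 - 1*(-12)) + f(233, 125)) = 1/((-4/(2*(-1)) - 53)*(21 - 1*(-12)) - 280) = 1/((-4/(-2) - 53)*(21 + 12) - 280) = 1/((-4*(-½) - 53)*33 - 280) = 1/((2 - 53)*33 - 280) = 1/(-51*33 - 280) = 1/(-1683 - 280) = 1/(-1963) = -1/1963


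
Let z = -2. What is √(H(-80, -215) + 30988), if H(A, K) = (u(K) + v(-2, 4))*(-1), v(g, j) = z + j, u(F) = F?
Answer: √31201 ≈ 176.64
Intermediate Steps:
v(g, j) = -2 + j
H(A, K) = -2 - K (H(A, K) = (K + (-2 + 4))*(-1) = (K + 2)*(-1) = (2 + K)*(-1) = -2 - K)
√(H(-80, -215) + 30988) = √((-2 - 1*(-215)) + 30988) = √((-2 + 215) + 30988) = √(213 + 30988) = √31201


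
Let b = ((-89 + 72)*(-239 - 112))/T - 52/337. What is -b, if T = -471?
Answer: 678457/52909 ≈ 12.823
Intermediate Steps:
b = -678457/52909 (b = ((-89 + 72)*(-239 - 112))/(-471) - 52/337 = -17*(-351)*(-1/471) - 52*1/337 = 5967*(-1/471) - 52/337 = -1989/157 - 52/337 = -678457/52909 ≈ -12.823)
-b = -1*(-678457/52909) = 678457/52909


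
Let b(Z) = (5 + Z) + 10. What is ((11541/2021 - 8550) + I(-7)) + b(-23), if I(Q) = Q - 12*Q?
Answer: -17128560/2021 ≈ -8475.3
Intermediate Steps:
b(Z) = 15 + Z
I(Q) = -11*Q
((11541/2021 - 8550) + I(-7)) + b(-23) = ((11541/2021 - 8550) - 11*(-7)) + (15 - 23) = ((11541*(1/2021) - 8550) + 77) - 8 = ((11541/2021 - 8550) + 77) - 8 = (-17268009/2021 + 77) - 8 = -17112392/2021 - 8 = -17128560/2021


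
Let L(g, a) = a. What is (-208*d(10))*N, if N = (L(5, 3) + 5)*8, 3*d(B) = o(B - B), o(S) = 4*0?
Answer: 0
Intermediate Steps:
o(S) = 0
d(B) = 0 (d(B) = (⅓)*0 = 0)
N = 64 (N = (3 + 5)*8 = 8*8 = 64)
(-208*d(10))*N = -208*0*64 = 0*64 = 0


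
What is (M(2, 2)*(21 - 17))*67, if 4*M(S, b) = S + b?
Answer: 268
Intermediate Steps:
M(S, b) = S/4 + b/4 (M(S, b) = (S + b)/4 = S/4 + b/4)
(M(2, 2)*(21 - 17))*67 = (((1/4)*2 + (1/4)*2)*(21 - 17))*67 = ((1/2 + 1/2)*4)*67 = (1*4)*67 = 4*67 = 268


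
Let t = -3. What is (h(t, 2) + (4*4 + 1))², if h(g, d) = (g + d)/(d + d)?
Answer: 4489/16 ≈ 280.56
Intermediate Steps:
h(g, d) = (d + g)/(2*d) (h(g, d) = (d + g)/((2*d)) = (d + g)*(1/(2*d)) = (d + g)/(2*d))
(h(t, 2) + (4*4 + 1))² = ((½)*(2 - 3)/2 + (4*4 + 1))² = ((½)*(½)*(-1) + (16 + 1))² = (-¼ + 17)² = (67/4)² = 4489/16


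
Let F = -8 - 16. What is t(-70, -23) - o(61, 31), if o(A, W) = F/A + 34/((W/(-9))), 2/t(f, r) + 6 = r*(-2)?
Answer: 390091/37820 ≈ 10.314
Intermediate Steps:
t(f, r) = 2/(-6 - 2*r) (t(f, r) = 2/(-6 + r*(-2)) = 2/(-6 - 2*r))
F = -24
o(A, W) = -306/W - 24/A (o(A, W) = -24/A + 34/((W/(-9))) = -24/A + 34/((W*(-⅑))) = -24/A + 34/((-W/9)) = -24/A + 34*(-9/W) = -24/A - 306/W = -306/W - 24/A)
t(-70, -23) - o(61, 31) = -1/(3 - 23) - (-306/31 - 24/61) = -1/(-20) - (-306*1/31 - 24*1/61) = -1*(-1/20) - (-306/31 - 24/61) = 1/20 - 1*(-19410/1891) = 1/20 + 19410/1891 = 390091/37820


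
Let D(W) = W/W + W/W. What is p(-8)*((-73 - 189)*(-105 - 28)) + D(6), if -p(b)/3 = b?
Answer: 836306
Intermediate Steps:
D(W) = 2 (D(W) = 1 + 1 = 2)
p(b) = -3*b
p(-8)*((-73 - 189)*(-105 - 28)) + D(6) = (-3*(-8))*((-73 - 189)*(-105 - 28)) + 2 = 24*(-262*(-133)) + 2 = 24*34846 + 2 = 836304 + 2 = 836306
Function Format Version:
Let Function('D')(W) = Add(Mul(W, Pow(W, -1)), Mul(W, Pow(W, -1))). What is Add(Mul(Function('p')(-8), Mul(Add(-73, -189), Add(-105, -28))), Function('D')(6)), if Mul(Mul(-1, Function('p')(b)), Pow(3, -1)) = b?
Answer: 836306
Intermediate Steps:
Function('D')(W) = 2 (Function('D')(W) = Add(1, 1) = 2)
Function('p')(b) = Mul(-3, b)
Add(Mul(Function('p')(-8), Mul(Add(-73, -189), Add(-105, -28))), Function('D')(6)) = Add(Mul(Mul(-3, -8), Mul(Add(-73, -189), Add(-105, -28))), 2) = Add(Mul(24, Mul(-262, -133)), 2) = Add(Mul(24, 34846), 2) = Add(836304, 2) = 836306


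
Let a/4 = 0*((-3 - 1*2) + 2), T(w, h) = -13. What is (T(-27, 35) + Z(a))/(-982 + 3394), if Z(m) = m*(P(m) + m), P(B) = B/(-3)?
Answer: -13/2412 ≈ -0.0053897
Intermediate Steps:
P(B) = -B/3 (P(B) = B*(-⅓) = -B/3)
a = 0 (a = 4*(0*((-3 - 1*2) + 2)) = 4*(0*((-3 - 2) + 2)) = 4*(0*(-5 + 2)) = 4*(0*(-3)) = 4*0 = 0)
Z(m) = 2*m²/3 (Z(m) = m*(-m/3 + m) = m*(2*m/3) = 2*m²/3)
(T(-27, 35) + Z(a))/(-982 + 3394) = (-13 + (⅔)*0²)/(-982 + 3394) = (-13 + (⅔)*0)/2412 = (-13 + 0)*(1/2412) = -13*1/2412 = -13/2412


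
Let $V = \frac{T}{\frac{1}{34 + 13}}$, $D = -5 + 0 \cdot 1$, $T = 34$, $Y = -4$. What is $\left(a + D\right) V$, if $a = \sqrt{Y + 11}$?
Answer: $-7990 + 1598 \sqrt{7} \approx -3762.1$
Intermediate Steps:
$D = -5$ ($D = -5 + 0 = -5$)
$V = 1598$ ($V = \frac{34}{\frac{1}{34 + 13}} = \frac{34}{\frac{1}{47}} = 34 \frac{1}{\frac{1}{47}} = 34 \cdot 47 = 1598$)
$a = \sqrt{7}$ ($a = \sqrt{-4 + 11} = \sqrt{7} \approx 2.6458$)
$\left(a + D\right) V = \left(\sqrt{7} - 5\right) 1598 = \left(-5 + \sqrt{7}\right) 1598 = -7990 + 1598 \sqrt{7}$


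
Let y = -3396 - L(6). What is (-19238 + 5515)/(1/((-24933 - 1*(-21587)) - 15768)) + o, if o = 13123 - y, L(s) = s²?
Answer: 262317977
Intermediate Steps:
y = -3432 (y = -3396 - 1*6² = -3396 - 1*36 = -3396 - 36 = -3432)
o = 16555 (o = 13123 - 1*(-3432) = 13123 + 3432 = 16555)
(-19238 + 5515)/(1/((-24933 - 1*(-21587)) - 15768)) + o = (-19238 + 5515)/(1/((-24933 - 1*(-21587)) - 15768)) + 16555 = -13723/(1/((-24933 + 21587) - 15768)) + 16555 = -13723/(1/(-3346 - 15768)) + 16555 = -13723/(1/(-19114)) + 16555 = -13723/(-1/19114) + 16555 = -13723*(-19114) + 16555 = 262301422 + 16555 = 262317977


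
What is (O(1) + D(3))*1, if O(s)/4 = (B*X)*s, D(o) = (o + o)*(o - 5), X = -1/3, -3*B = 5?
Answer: -88/9 ≈ -9.7778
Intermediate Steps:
B = -5/3 (B = -⅓*5 = -5/3 ≈ -1.6667)
X = -⅓ (X = -1*⅓ = -⅓ ≈ -0.33333)
D(o) = 2*o*(-5 + o) (D(o) = (2*o)*(-5 + o) = 2*o*(-5 + o))
O(s) = 20*s/9 (O(s) = 4*((-5/3*(-⅓))*s) = 4*(5*s/9) = 20*s/9)
(O(1) + D(3))*1 = ((20/9)*1 + 2*3*(-5 + 3))*1 = (20/9 + 2*3*(-2))*1 = (20/9 - 12)*1 = -88/9*1 = -88/9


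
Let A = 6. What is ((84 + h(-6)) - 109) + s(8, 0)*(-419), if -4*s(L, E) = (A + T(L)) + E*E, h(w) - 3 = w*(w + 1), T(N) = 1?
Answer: 2965/4 ≈ 741.25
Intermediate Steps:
h(w) = 3 + w*(1 + w) (h(w) = 3 + w*(w + 1) = 3 + w*(1 + w))
s(L, E) = -7/4 - E²/4 (s(L, E) = -((6 + 1) + E*E)/4 = -(7 + E²)/4 = -7/4 - E²/4)
((84 + h(-6)) - 109) + s(8, 0)*(-419) = ((84 + (3 - 6 + (-6)²)) - 109) + (-7/4 - ¼*0²)*(-419) = ((84 + (3 - 6 + 36)) - 109) + (-7/4 - ¼*0)*(-419) = ((84 + 33) - 109) + (-7/4 + 0)*(-419) = (117 - 109) - 7/4*(-419) = 8 + 2933/4 = 2965/4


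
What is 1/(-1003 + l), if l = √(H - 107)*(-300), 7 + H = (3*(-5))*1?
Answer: I/(-1003*I + 300*√129) ≈ -7.9502e-5 + 0.00027008*I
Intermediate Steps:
H = -22 (H = -7 + (3*(-5))*1 = -7 - 15*1 = -7 - 15 = -22)
l = -300*I*√129 (l = √(-22 - 107)*(-300) = √(-129)*(-300) = (I*√129)*(-300) = -300*I*√129 ≈ -3407.3*I)
1/(-1003 + l) = 1/(-1003 - 300*I*√129)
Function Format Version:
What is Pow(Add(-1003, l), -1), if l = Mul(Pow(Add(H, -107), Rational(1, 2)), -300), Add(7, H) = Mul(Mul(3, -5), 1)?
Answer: Mul(I, Pow(Add(Mul(-1003, I), Mul(300, Pow(129, Rational(1, 2)))), -1)) ≈ Add(-7.9502e-5, Mul(0.00027008, I))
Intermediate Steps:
H = -22 (H = Add(-7, Mul(Mul(3, -5), 1)) = Add(-7, Mul(-15, 1)) = Add(-7, -15) = -22)
l = Mul(-300, I, Pow(129, Rational(1, 2))) (l = Mul(Pow(Add(-22, -107), Rational(1, 2)), -300) = Mul(Pow(-129, Rational(1, 2)), -300) = Mul(Mul(I, Pow(129, Rational(1, 2))), -300) = Mul(-300, I, Pow(129, Rational(1, 2))) ≈ Mul(-3407.3, I))
Pow(Add(-1003, l), -1) = Pow(Add(-1003, Mul(-300, I, Pow(129, Rational(1, 2)))), -1)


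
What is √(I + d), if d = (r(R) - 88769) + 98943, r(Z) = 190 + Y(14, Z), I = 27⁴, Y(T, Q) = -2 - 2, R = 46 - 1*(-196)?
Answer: √541801 ≈ 736.07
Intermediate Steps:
R = 242 (R = 46 + 196 = 242)
Y(T, Q) = -4
I = 531441
r(Z) = 186 (r(Z) = 190 - 4 = 186)
d = 10360 (d = (186 - 88769) + 98943 = -88583 + 98943 = 10360)
√(I + d) = √(531441 + 10360) = √541801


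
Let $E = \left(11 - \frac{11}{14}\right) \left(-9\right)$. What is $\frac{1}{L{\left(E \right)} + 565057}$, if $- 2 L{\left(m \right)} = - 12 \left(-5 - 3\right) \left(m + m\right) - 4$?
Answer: $\frac{7}{4017189} \approx 1.7425 \cdot 10^{-6}$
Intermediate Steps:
$E = - \frac{1287}{14}$ ($E = \left(11 - \frac{11}{14}\right) \left(-9\right) = \frac{143}{14} \left(-9\right) = - \frac{1287}{14} \approx -91.929$)
$L{\left(m \right)} = 2 - 96 m$ ($L{\left(m \right)} = - \frac{- 12 \left(-5 - 3\right) \left(m + m\right) - 4}{2} = - \frac{- 12 \left(- 8 \cdot 2 m\right) - 4}{2} = - \frac{- 12 \left(- 16 m\right) - 4}{2} = - \frac{192 m - 4}{2} = - \frac{-4 + 192 m}{2} = 2 - 96 m$)
$\frac{1}{L{\left(E \right)} + 565057} = \frac{1}{\left(2 - - \frac{61776}{7}\right) + 565057} = \frac{1}{\left(2 + \frac{61776}{7}\right) + 565057} = \frac{1}{\frac{61790}{7} + 565057} = \frac{1}{\frac{4017189}{7}} = \frac{7}{4017189}$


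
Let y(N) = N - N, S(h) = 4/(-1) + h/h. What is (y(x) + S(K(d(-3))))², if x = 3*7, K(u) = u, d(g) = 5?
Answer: 9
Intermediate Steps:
x = 21
S(h) = -3 (S(h) = 4*(-1) + 1 = -4 + 1 = -3)
y(N) = 0
(y(x) + S(K(d(-3))))² = (0 - 3)² = (-3)² = 9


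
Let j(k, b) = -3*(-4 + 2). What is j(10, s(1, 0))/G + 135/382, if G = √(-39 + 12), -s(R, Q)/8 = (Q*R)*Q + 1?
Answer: 135/382 - 2*I*√3/3 ≈ 0.3534 - 1.1547*I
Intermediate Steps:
s(R, Q) = -8 - 8*R*Q² (s(R, Q) = -8*((Q*R)*Q + 1) = -8*(R*Q² + 1) = -8*(1 + R*Q²) = -8 - 8*R*Q²)
G = 3*I*√3 (G = √(-27) = 3*I*√3 ≈ 5.1962*I)
j(k, b) = 6 (j(k, b) = -3*(-2) = 6)
j(10, s(1, 0))/G + 135/382 = 6/((3*I*√3)) + 135/382 = 6*(-I*√3/9) + 135*(1/382) = -2*I*√3/3 + 135/382 = 135/382 - 2*I*√3/3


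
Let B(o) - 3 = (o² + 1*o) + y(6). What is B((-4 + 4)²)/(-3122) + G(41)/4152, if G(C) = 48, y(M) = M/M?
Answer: 2776/270053 ≈ 0.010279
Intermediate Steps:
y(M) = 1
B(o) = 4 + o + o² (B(o) = 3 + ((o² + 1*o) + 1) = 3 + ((o² + o) + 1) = 3 + ((o + o²) + 1) = 3 + (1 + o + o²) = 4 + o + o²)
B((-4 + 4)²)/(-3122) + G(41)/4152 = (4 + (-4 + 4)² + ((-4 + 4)²)²)/(-3122) + 48/4152 = (4 + 0² + (0²)²)*(-1/3122) + 48*(1/4152) = (4 + 0 + 0²)*(-1/3122) + 2/173 = (4 + 0 + 0)*(-1/3122) + 2/173 = 4*(-1/3122) + 2/173 = -2/1561 + 2/173 = 2776/270053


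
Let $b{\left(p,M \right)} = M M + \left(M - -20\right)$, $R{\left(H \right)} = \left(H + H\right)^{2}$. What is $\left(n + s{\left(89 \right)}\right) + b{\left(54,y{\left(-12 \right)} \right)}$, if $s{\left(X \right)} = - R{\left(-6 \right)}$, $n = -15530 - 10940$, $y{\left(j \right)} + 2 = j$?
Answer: $-26412$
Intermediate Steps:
$y{\left(j \right)} = -2 + j$
$R{\left(H \right)} = 4 H^{2}$ ($R{\left(H \right)} = \left(2 H\right)^{2} = 4 H^{2}$)
$n = -26470$
$s{\left(X \right)} = -144$ ($s{\left(X \right)} = - 4 \left(-6\right)^{2} = - 4 \cdot 36 = \left(-1\right) 144 = -144$)
$b{\left(p,M \right)} = 20 + M + M^{2}$ ($b{\left(p,M \right)} = M^{2} + \left(M + 20\right) = M^{2} + \left(20 + M\right) = 20 + M + M^{2}$)
$\left(n + s{\left(89 \right)}\right) + b{\left(54,y{\left(-12 \right)} \right)} = \left(-26470 - 144\right) + \left(20 - 14 + \left(-2 - 12\right)^{2}\right) = -26614 + \left(20 - 14 + \left(-14\right)^{2}\right) = -26614 + \left(20 - 14 + 196\right) = -26614 + 202 = -26412$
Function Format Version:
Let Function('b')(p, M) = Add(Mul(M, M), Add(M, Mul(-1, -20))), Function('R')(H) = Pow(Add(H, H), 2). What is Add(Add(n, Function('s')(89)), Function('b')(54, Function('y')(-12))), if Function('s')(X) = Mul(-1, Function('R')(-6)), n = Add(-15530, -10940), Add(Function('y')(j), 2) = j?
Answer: -26412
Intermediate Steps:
Function('y')(j) = Add(-2, j)
Function('R')(H) = Mul(4, Pow(H, 2)) (Function('R')(H) = Pow(Mul(2, H), 2) = Mul(4, Pow(H, 2)))
n = -26470
Function('s')(X) = -144 (Function('s')(X) = Mul(-1, Mul(4, Pow(-6, 2))) = Mul(-1, Mul(4, 36)) = Mul(-1, 144) = -144)
Function('b')(p, M) = Add(20, M, Pow(M, 2)) (Function('b')(p, M) = Add(Pow(M, 2), Add(M, 20)) = Add(Pow(M, 2), Add(20, M)) = Add(20, M, Pow(M, 2)))
Add(Add(n, Function('s')(89)), Function('b')(54, Function('y')(-12))) = Add(Add(-26470, -144), Add(20, Add(-2, -12), Pow(Add(-2, -12), 2))) = Add(-26614, Add(20, -14, Pow(-14, 2))) = Add(-26614, Add(20, -14, 196)) = Add(-26614, 202) = -26412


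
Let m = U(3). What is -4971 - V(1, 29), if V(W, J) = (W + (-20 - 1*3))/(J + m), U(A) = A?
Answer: -79525/16 ≈ -4970.3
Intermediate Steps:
m = 3
V(W, J) = (-23 + W)/(3 + J) (V(W, J) = (W + (-20 - 1*3))/(J + 3) = (W + (-20 - 3))/(3 + J) = (W - 23)/(3 + J) = (-23 + W)/(3 + J))
-4971 - V(1, 29) = -4971 - (-23 + 1)/(3 + 29) = -4971 - (-22)/32 = -4971 - 1*(-11/16) = -4971 + 11/16 = -79525/16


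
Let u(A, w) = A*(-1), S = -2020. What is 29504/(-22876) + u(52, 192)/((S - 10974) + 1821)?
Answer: -82114660/63898387 ≈ -1.2851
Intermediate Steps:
u(A, w) = -A
29504/(-22876) + u(52, 192)/((S - 10974) + 1821) = 29504/(-22876) + (-1*52)/((-2020 - 10974) + 1821) = 29504*(-1/22876) - 52/(-12994 + 1821) = -7376/5719 - 52/(-11173) = -7376/5719 - 52*(-1/11173) = -7376/5719 + 52/11173 = -82114660/63898387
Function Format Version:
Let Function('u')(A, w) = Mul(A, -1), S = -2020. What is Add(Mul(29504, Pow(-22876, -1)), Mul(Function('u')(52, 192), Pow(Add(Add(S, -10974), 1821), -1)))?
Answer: Rational(-82114660, 63898387) ≈ -1.2851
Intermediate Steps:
Function('u')(A, w) = Mul(-1, A)
Add(Mul(29504, Pow(-22876, -1)), Mul(Function('u')(52, 192), Pow(Add(Add(S, -10974), 1821), -1))) = Add(Mul(29504, Pow(-22876, -1)), Mul(Mul(-1, 52), Pow(Add(Add(-2020, -10974), 1821), -1))) = Add(Mul(29504, Rational(-1, 22876)), Mul(-52, Pow(Add(-12994, 1821), -1))) = Add(Rational(-7376, 5719), Mul(-52, Pow(-11173, -1))) = Add(Rational(-7376, 5719), Mul(-52, Rational(-1, 11173))) = Add(Rational(-7376, 5719), Rational(52, 11173)) = Rational(-82114660, 63898387)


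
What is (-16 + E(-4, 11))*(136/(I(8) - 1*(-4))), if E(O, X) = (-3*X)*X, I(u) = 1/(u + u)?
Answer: -824704/65 ≈ -12688.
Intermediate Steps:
I(u) = 1/(2*u)
E(O, X) = -3*X²
(-16 + E(-4, 11))*(136/(I(8) - 1*(-4))) = (-16 - 3*11²)*(136/((½)/8 - 1*(-4))) = (-16 - 3*121)*(136/((½)*(⅛) + 4)) = (-16 - 363)*(136/(1/16 + 4)) = -51544/65/16 = -51544*16/65 = -379*2176/65 = -824704/65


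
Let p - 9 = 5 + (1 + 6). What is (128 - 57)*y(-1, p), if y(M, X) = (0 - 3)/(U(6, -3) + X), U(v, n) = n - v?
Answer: -71/4 ≈ -17.750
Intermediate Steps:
p = 21 (p = 9 + (5 + (1 + 6)) = 9 + (5 + 7) = 9 + 12 = 21)
y(M, X) = -3/(-9 + X) (y(M, X) = (0 - 3)/((-3 - 1*6) + X) = -3/((-3 - 6) + X) = -3/(-9 + X))
(128 - 57)*y(-1, p) = (128 - 57)*(-3/(-9 + 21)) = 71*(-3/12) = 71*(-3*1/12) = 71*(-¼) = -71/4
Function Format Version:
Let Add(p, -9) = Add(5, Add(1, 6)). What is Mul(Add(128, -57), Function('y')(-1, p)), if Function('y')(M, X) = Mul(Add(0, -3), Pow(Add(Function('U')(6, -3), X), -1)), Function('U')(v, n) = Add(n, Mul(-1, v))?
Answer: Rational(-71, 4) ≈ -17.750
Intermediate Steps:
p = 21 (p = Add(9, Add(5, Add(1, 6))) = Add(9, Add(5, 7)) = Add(9, 12) = 21)
Function('y')(M, X) = Mul(-3, Pow(Add(-9, X), -1)) (Function('y')(M, X) = Mul(Add(0, -3), Pow(Add(Add(-3, Mul(-1, 6)), X), -1)) = Mul(-3, Pow(Add(Add(-3, -6), X), -1)) = Mul(-3, Pow(Add(-9, X), -1)))
Mul(Add(128, -57), Function('y')(-1, p)) = Mul(Add(128, -57), Mul(-3, Pow(Add(-9, 21), -1))) = Mul(71, Mul(-3, Pow(12, -1))) = Mul(71, Mul(-3, Rational(1, 12))) = Mul(71, Rational(-1, 4)) = Rational(-71, 4)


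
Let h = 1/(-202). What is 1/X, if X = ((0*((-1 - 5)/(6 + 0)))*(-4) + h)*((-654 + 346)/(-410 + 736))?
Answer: 16463/77 ≈ 213.81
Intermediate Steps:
h = -1/202 ≈ -0.0049505
X = 77/16463 (X = ((0*((-1 - 5)/(6 + 0)))*(-4) - 1/202)*((-654 + 346)/(-410 + 736)) = ((0*(-6/6))*(-4) - 1/202)*(-308/326) = ((0*(-6*⅙))*(-4) - 1/202)*(-308*1/326) = ((0*(-1))*(-4) - 1/202)*(-154/163) = (0*(-4) - 1/202)*(-154/163) = (0 - 1/202)*(-154/163) = -1/202*(-154/163) = 77/16463 ≈ 0.0046772)
1/X = 1/(77/16463) = 16463/77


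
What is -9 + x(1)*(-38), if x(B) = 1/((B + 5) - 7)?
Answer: 29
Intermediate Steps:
x(B) = 1/(-2 + B) (x(B) = 1/((5 + B) - 7) = 1/(-2 + B))
-9 + x(1)*(-38) = -9 - 38/(-2 + 1) = -9 - 38/(-1) = -9 - 1*(-38) = -9 + 38 = 29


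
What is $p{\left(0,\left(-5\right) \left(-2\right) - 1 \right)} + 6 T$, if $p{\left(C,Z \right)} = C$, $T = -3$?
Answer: $-18$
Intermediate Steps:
$p{\left(0,\left(-5\right) \left(-2\right) - 1 \right)} + 6 T = 0 + 6 \left(-3\right) = 0 - 18 = -18$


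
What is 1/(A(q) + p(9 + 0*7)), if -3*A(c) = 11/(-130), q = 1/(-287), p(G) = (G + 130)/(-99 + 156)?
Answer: 2470/6093 ≈ 0.40538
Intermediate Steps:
p(G) = 130/57 + G/57 (p(G) = (130 + G)/57 = (130 + G)*(1/57) = 130/57 + G/57)
q = -1/287 ≈ -0.0034843
A(c) = 11/390 (A(c) = -11/(3*(-130)) = -11*(-1)/(3*130) = -⅓*(-11/130) = 11/390)
1/(A(q) + p(9 + 0*7)) = 1/(11/390 + (130/57 + (9 + 0*7)/57)) = 1/(11/390 + (130/57 + (9 + 0)/57)) = 1/(11/390 + (130/57 + (1/57)*9)) = 1/(11/390 + (130/57 + 3/19)) = 1/(11/390 + 139/57) = 1/(6093/2470) = 2470/6093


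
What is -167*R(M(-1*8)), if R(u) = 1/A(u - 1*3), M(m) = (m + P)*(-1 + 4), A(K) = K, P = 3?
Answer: 167/18 ≈ 9.2778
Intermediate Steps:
M(m) = 9 + 3*m (M(m) = (m + 3)*(-1 + 4) = (3 + m)*3 = 9 + 3*m)
R(u) = 1/(-3 + u) (R(u) = 1/(u - 1*3) = 1/(u - 3) = 1/(-3 + u))
-167*R(M(-1*8)) = -167/(-3 + (9 + 3*(-1*8))) = -167/(-3 + (9 + 3*(-8))) = -167/(-3 + (9 - 24)) = -167/(-3 - 15) = -167/(-18) = -167*(-1/18) = 167/18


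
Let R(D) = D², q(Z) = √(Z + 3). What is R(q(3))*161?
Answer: 966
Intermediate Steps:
q(Z) = √(3 + Z)
R(q(3))*161 = (√(3 + 3))²*161 = (√6)²*161 = 6*161 = 966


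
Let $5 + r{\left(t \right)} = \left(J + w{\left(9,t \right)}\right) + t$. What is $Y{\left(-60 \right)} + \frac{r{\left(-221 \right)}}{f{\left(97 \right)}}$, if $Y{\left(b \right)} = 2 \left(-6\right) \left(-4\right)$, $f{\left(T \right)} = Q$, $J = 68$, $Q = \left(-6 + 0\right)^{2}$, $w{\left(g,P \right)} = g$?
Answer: $\frac{1579}{36} \approx 43.861$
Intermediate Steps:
$Q = 36$ ($Q = \left(-6\right)^{2} = 36$)
$f{\left(T \right)} = 36$
$r{\left(t \right)} = 72 + t$ ($r{\left(t \right)} = -5 + \left(\left(68 + 9\right) + t\right) = -5 + \left(77 + t\right) = 72 + t$)
$Y{\left(b \right)} = 48$ ($Y{\left(b \right)} = \left(-12\right) \left(-4\right) = 48$)
$Y{\left(-60 \right)} + \frac{r{\left(-221 \right)}}{f{\left(97 \right)}} = 48 + \frac{72 - 221}{36} = 48 - \frac{149}{36} = \frac{1579}{36}$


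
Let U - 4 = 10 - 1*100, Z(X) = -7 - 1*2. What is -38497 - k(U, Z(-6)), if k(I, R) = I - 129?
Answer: -38282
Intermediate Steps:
Z(X) = -9 (Z(X) = -7 - 2 = -9)
U = -86 (U = 4 + (10 - 1*100) = 4 + (10 - 100) = 4 - 90 = -86)
k(I, R) = -129 + I
-38497 - k(U, Z(-6)) = -38497 - (-129 - 86) = -38497 - 1*(-215) = -38497 + 215 = -38282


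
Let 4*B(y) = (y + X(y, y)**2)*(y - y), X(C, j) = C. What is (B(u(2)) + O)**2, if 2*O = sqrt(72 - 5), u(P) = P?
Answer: 67/4 ≈ 16.750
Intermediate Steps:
O = sqrt(67)/2 (O = sqrt(72 - 5)/2 = sqrt(67)/2 ≈ 4.0927)
B(y) = 0 (B(y) = ((y + y**2)*(y - y))/4 = ((y + y**2)*0)/4 = (1/4)*0 = 0)
(B(u(2)) + O)**2 = (0 + sqrt(67)/2)**2 = (sqrt(67)/2)**2 = 67/4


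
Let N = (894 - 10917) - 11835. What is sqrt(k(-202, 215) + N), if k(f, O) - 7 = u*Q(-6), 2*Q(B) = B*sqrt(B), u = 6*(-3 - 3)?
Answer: sqrt(-21851 + 108*I*sqrt(6)) ≈ 0.8948 + 147.82*I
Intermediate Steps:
u = -36 (u = 6*(-6) = -36)
Q(B) = B**(3/2)/2 (Q(B) = (B*sqrt(B))/2 = B**(3/2)/2)
k(f, O) = 7 + 108*I*sqrt(6) (k(f, O) = 7 - 18*(-6)**(3/2) = 7 - 18*(-6*I*sqrt(6)) = 7 - (-108)*I*sqrt(6) = 7 + 108*I*sqrt(6))
N = -21858 (N = -10023 - 11835 = -21858)
sqrt(k(-202, 215) + N) = sqrt((7 + 108*I*sqrt(6)) - 21858) = sqrt(-21851 + 108*I*sqrt(6))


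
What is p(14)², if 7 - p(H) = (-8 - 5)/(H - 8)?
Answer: 3025/36 ≈ 84.028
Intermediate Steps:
p(H) = 7 + 13/(-8 + H) (p(H) = 7 - (-8 - 5)/(H - 8) = 7 - (-13)/(-8 + H) = 7 + 13/(-8 + H))
p(14)² = ((-43 + 7*14)/(-8 + 14))² = ((-43 + 98)/6)² = ((⅙)*55)² = (55/6)² = 3025/36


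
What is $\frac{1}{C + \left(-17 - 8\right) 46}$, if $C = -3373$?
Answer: $- \frac{1}{4523} \approx -0.00022109$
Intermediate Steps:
$\frac{1}{C + \left(-17 - 8\right) 46} = \frac{1}{-3373 + \left(-17 - 8\right) 46} = \frac{1}{-3373 - 1150} = \frac{1}{-4523} = - \frac{1}{4523}$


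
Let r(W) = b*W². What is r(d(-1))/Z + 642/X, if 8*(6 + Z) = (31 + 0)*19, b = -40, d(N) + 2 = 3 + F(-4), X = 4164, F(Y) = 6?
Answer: -10824033/375454 ≈ -28.829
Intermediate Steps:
d(N) = 7 (d(N) = -2 + (3 + 6) = -2 + 9 = 7)
Z = 541/8 (Z = -6 + ((31 + 0)*19)/8 = -6 + (31*19)/8 = -6 + (⅛)*589 = -6 + 589/8 = 541/8 ≈ 67.625)
r(W) = -40*W²
r(d(-1))/Z + 642/X = (-40*7²)/(541/8) + 642/4164 = -40*49*(8/541) + 642*(1/4164) = -1960*8/541 + 107/694 = -15680/541 + 107/694 = -10824033/375454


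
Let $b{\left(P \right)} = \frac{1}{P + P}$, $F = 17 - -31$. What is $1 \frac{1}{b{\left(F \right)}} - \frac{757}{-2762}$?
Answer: $\frac{265909}{2762} \approx 96.274$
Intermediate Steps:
$F = 48$ ($F = 17 + 31 = 48$)
$b{\left(P \right)} = \frac{1}{2 P}$
$1 \frac{1}{b{\left(F \right)}} - \frac{757}{-2762} = 1 \frac{1}{\frac{1}{2} \cdot \frac{1}{48}} - \frac{757}{-2762} = 1 \frac{1}{\frac{1}{2} \cdot \frac{1}{48}} - - \frac{757}{2762} = 1 \frac{1}{\frac{1}{96}} + \frac{757}{2762} = 1 \cdot 96 + \frac{757}{2762} = 96 + \frac{757}{2762} = \frac{265909}{2762}$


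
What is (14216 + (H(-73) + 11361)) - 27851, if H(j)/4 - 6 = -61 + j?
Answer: -2786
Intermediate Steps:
H(j) = -220 + 4*j (H(j) = 24 + 4*(-61 + j) = 24 + (-244 + 4*j) = -220 + 4*j)
(14216 + (H(-73) + 11361)) - 27851 = (14216 + ((-220 + 4*(-73)) + 11361)) - 27851 = (14216 + ((-220 - 292) + 11361)) - 27851 = (14216 + (-512 + 11361)) - 27851 = (14216 + 10849) - 27851 = 25065 - 27851 = -2786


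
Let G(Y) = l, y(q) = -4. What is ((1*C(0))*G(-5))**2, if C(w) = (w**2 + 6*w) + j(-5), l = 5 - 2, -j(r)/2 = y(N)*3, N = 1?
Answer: 5184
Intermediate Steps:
j(r) = 24 (j(r) = -(-8)*3 = -2*(-12) = 24)
l = 3
C(w) = 24 + w**2 + 6*w (C(w) = (w**2 + 6*w) + 24 = 24 + w**2 + 6*w)
G(Y) = 3
((1*C(0))*G(-5))**2 = ((1*(24 + 0**2 + 6*0))*3)**2 = ((1*(24 + 0 + 0))*3)**2 = ((1*24)*3)**2 = (24*3)**2 = 72**2 = 5184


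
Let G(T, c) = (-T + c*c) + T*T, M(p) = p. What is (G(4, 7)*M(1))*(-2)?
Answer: -122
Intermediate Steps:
G(T, c) = T² + c² - T (G(T, c) = (-T + c²) + T² = (c² - T) + T² = T² + c² - T)
(G(4, 7)*M(1))*(-2) = ((4² + 7² - 1*4)*1)*(-2) = ((16 + 49 - 4)*1)*(-2) = (61*1)*(-2) = 61*(-2) = -122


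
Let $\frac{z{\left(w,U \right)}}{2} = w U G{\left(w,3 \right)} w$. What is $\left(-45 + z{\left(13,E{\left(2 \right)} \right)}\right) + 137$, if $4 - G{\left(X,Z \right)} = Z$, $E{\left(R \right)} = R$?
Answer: $768$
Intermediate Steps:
$G{\left(X,Z \right)} = 4 - Z$
$z{\left(w,U \right)} = 2 U w^{2}$ ($z{\left(w,U \right)} = 2 w U \left(4 - 3\right) w = 2 U w \left(4 - 3\right) w = 2 U w 1 w = 2 U w w = 2 U w^{2}$)
$\left(-45 + z{\left(13,E{\left(2 \right)} \right)}\right) + 137 = \left(-45 + 2 \cdot 2 \cdot 13^{2}\right) + 137 = \left(-45 + 2 \cdot 2 \cdot 169\right) + 137 = \left(-45 + 676\right) + 137 = 631 + 137 = 768$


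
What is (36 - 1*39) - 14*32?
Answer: -451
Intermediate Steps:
(36 - 1*39) - 14*32 = (36 - 39) - 448 = -3 - 448 = -451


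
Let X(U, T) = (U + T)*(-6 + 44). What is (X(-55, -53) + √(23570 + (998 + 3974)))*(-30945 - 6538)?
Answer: 153830232 - 37483*√28542 ≈ 1.4750e+8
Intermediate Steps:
X(U, T) = 38*T + 38*U (X(U, T) = (T + U)*38 = 38*T + 38*U)
(X(-55, -53) + √(23570 + (998 + 3974)))*(-30945 - 6538) = ((38*(-53) + 38*(-55)) + √(23570 + (998 + 3974)))*(-30945 - 6538) = ((-2014 - 2090) + √(23570 + 4972))*(-37483) = (-4104 + √28542)*(-37483) = 153830232 - 37483*√28542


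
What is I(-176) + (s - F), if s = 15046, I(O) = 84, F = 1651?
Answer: 13479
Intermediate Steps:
I(-176) + (s - F) = 84 + (15046 - 1*1651) = 84 + (15046 - 1651) = 84 + 13395 = 13479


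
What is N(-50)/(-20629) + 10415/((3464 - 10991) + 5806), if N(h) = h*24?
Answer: -212785835/35502509 ≈ -5.9935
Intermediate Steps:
N(h) = 24*h
N(-50)/(-20629) + 10415/((3464 - 10991) + 5806) = (24*(-50))/(-20629) + 10415/((3464 - 10991) + 5806) = -1200*(-1/20629) + 10415/(-7527 + 5806) = 1200/20629 + 10415/(-1721) = 1200/20629 + 10415*(-1/1721) = 1200/20629 - 10415/1721 = -212785835/35502509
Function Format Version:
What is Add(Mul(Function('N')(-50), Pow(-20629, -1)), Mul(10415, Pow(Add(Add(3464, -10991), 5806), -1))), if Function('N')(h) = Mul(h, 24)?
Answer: Rational(-212785835, 35502509) ≈ -5.9935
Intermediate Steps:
Function('N')(h) = Mul(24, h)
Add(Mul(Function('N')(-50), Pow(-20629, -1)), Mul(10415, Pow(Add(Add(3464, -10991), 5806), -1))) = Add(Mul(Mul(24, -50), Pow(-20629, -1)), Mul(10415, Pow(Add(Add(3464, -10991), 5806), -1))) = Add(Mul(-1200, Rational(-1, 20629)), Mul(10415, Pow(Add(-7527, 5806), -1))) = Add(Rational(1200, 20629), Mul(10415, Pow(-1721, -1))) = Add(Rational(1200, 20629), Mul(10415, Rational(-1, 1721))) = Add(Rational(1200, 20629), Rational(-10415, 1721)) = Rational(-212785835, 35502509)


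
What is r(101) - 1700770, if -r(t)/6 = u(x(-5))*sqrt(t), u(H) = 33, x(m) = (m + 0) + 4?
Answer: -1700770 - 198*sqrt(101) ≈ -1.7028e+6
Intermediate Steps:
x(m) = 4 + m (x(m) = m + 4 = 4 + m)
r(t) = -198*sqrt(t)
r(101) - 1700770 = -198*sqrt(101) - 1700770 = -1700770 - 198*sqrt(101)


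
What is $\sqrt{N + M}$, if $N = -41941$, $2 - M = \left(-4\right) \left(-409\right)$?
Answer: $5 i \sqrt{1743} \approx 208.75 i$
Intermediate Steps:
$M = -1634$ ($M = 2 - \left(-4\right) \left(-409\right) = 2 - 1636 = -1634$)
$\sqrt{N + M} = \sqrt{-41941 - 1634} = \sqrt{-43575} = 5 i \sqrt{1743}$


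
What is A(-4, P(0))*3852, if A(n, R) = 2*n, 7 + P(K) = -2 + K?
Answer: -30816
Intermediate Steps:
P(K) = -9 + K (P(K) = -7 + (-2 + K) = -9 + K)
A(-4, P(0))*3852 = (2*(-4))*3852 = -8*3852 = -30816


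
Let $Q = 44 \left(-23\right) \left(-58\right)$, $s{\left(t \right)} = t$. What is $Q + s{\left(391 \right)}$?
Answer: $59087$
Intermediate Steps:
$Q = 58696$ ($Q = \left(-1012\right) \left(-58\right) = 58696$)
$Q + s{\left(391 \right)} = 58696 + 391 = 59087$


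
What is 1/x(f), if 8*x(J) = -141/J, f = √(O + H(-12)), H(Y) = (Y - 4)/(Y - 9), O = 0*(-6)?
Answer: -32*√21/2961 ≈ -0.049525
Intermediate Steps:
O = 0
H(Y) = (-4 + Y)/(-9 + Y)
f = 4*√21/21 (f = √(0 + (-4 - 12)/(-9 - 12)) = √(0 - 16/(-21)) = √(0 - 1/21*(-16)) = √(0 + 16/21) = √(16/21) = 4*√21/21 ≈ 0.87287)
x(J) = -141/(8*J) (x(J) = (-141/J)/8 = -141/(8*J))
1/x(f) = 1/(-141*√21/4/8) = 1/(-141*√21/32) = -32*√21/2961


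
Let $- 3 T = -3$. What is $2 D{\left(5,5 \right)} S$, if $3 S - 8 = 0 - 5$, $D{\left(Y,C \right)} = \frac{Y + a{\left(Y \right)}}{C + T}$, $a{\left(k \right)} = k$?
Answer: $\frac{10}{3} \approx 3.3333$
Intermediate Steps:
$T = 1$ ($T = \left(- \frac{1}{3}\right) \left(-3\right) = 1$)
$D{\left(Y,C \right)} = \frac{2 Y}{1 + C}$ ($D{\left(Y,C \right)} = \frac{Y + Y}{C + 1} = \frac{2 Y}{1 + C}$)
$S = 1$ ($S = \frac{8}{3} + \frac{0 - 5}{3} = \frac{8}{3} + \frac{1}{3} \left(-5\right) = \frac{8}{3} - \frac{5}{3} = 1$)
$2 D{\left(5,5 \right)} S = 2 \cdot 2 \cdot 5 \frac{1}{1 + 5} \cdot 1 = 2 \cdot 2 \cdot 5 \cdot \frac{1}{6} \cdot 1 = 2 \cdot \frac{5}{3} \cdot 1 = \frac{10}{3} \cdot 1 = \frac{10}{3}$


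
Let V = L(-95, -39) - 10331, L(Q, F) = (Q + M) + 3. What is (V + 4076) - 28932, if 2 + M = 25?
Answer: -35256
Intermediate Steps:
M = 23 (M = -2 + 25 = 23)
L(Q, F) = 26 + Q (L(Q, F) = (Q + 23) + 3 = (23 + Q) + 3 = 26 + Q)
V = -10400 (V = (26 - 95) - 10331 = -69 - 10331 = -10400)
(V + 4076) - 28932 = (-10400 + 4076) - 28932 = -6324 - 28932 = -35256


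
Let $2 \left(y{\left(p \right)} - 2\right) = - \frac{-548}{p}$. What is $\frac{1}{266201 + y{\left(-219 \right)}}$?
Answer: $\frac{219}{58298183} \approx 3.7565 \cdot 10^{-6}$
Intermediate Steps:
$y{\left(p \right)} = 2 + \frac{274}{p}$ ($y{\left(p \right)} = 2 + \frac{\left(-1\right) \left(- \frac{548}{p}\right)}{2} = 2 + \frac{548 \frac{1}{p}}{2} = 2 + \frac{274}{p}$)
$\frac{1}{266201 + y{\left(-219 \right)}} = \frac{1}{266201 + \left(2 + \frac{274}{-219}\right)} = \frac{1}{266201 + \left(2 + 274 \left(- \frac{1}{219}\right)\right)} = \frac{1}{266201 + \left(2 - \frac{274}{219}\right)} = \frac{1}{266201 + \frac{164}{219}} = \frac{1}{\frac{58298183}{219}} = \frac{219}{58298183}$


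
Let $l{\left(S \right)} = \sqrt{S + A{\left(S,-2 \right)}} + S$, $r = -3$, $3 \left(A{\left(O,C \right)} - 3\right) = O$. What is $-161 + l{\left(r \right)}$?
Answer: $-164 + i \approx -164.0 + 1.0 i$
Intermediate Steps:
$A{\left(O,C \right)} = 3 + \frac{O}{3}$
$l{\left(S \right)} = S + \sqrt{3 + \frac{4 S}{3}}$ ($l{\left(S \right)} = \sqrt{S + \left(3 + \frac{S}{3}\right)} + S = \sqrt{3 + \frac{4 S}{3}} + S = S + \sqrt{3 + \frac{4 S}{3}}$)
$-161 + l{\left(r \right)} = -161 - \left(3 - \frac{\sqrt{27 + 12 \left(-3\right)}}{3}\right) = -161 - \left(3 - \frac{\sqrt{27 - 36}}{3}\right) = -161 - \left(3 - \frac{\sqrt{-9}}{3}\right) = -161 - \left(3 - \frac{3 i}{3}\right) = -161 - \left(3 - i\right) = -164 + i$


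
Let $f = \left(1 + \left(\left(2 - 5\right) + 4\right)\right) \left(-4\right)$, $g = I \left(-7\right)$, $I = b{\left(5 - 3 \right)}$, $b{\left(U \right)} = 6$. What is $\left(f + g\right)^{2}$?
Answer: $2500$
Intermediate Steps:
$I = 6$
$g = -42$ ($g = 6 \left(-7\right) = -42$)
$f = -8$ ($f = \left(1 + \left(-3 + 4\right)\right) \left(-4\right) = \left(1 + 1\right) \left(-4\right) = 2 \left(-4\right) = -8$)
$\left(f + g\right)^{2} = \left(-8 - 42\right)^{2} = \left(-50\right)^{2} = 2500$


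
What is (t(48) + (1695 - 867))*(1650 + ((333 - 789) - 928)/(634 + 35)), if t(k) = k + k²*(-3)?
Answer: -2218161592/223 ≈ -9.9469e+6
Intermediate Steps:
t(k) = k - 3*k²
(t(48) + (1695 - 867))*(1650 + ((333 - 789) - 928)/(634 + 35)) = (48*(1 - 3*48) + (1695 - 867))*(1650 + ((333 - 789) - 928)/(634 + 35)) = (48*(1 - 144) + 828)*(1650 + (-456 - 928)/669) = (48*(-143) + 828)*(1650 - 1384*1/669) = (-6864 + 828)*(1650 - 1384/669) = -6036*1102466/669 = -2218161592/223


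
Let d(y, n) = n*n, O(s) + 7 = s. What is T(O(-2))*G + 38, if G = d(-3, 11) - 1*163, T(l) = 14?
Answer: -550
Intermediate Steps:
O(s) = -7 + s
d(y, n) = n²
G = -42 (G = 11² - 1*163 = 121 - 163 = -42)
T(O(-2))*G + 38 = 14*(-42) + 38 = -588 + 38 = -550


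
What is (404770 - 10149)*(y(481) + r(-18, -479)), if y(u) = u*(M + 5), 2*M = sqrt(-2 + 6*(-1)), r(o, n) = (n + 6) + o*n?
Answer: 4164830034 + 189812701*I*sqrt(2) ≈ 4.1648e+9 + 2.6844e+8*I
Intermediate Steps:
r(o, n) = 6 + n + n*o (r(o, n) = (6 + n) + n*o = 6 + n + n*o)
M = I*sqrt(2) (M = sqrt(-2 + 6*(-1))/2 = sqrt(-2 - 6)/2 = sqrt(-8)/2 = (2*I*sqrt(2))/2 = I*sqrt(2) ≈ 1.4142*I)
y(u) = u*(5 + I*sqrt(2)) (y(u) = u*(I*sqrt(2) + 5) = u*(5 + I*sqrt(2)))
(404770 - 10149)*(y(481) + r(-18, -479)) = (404770 - 10149)*(481*(5 + I*sqrt(2)) + (6 - 479 - 479*(-18))) = 394621*((2405 + 481*I*sqrt(2)) + (6 - 479 + 8622)) = 394621*((2405 + 481*I*sqrt(2)) + 8149) = 394621*(10554 + 481*I*sqrt(2)) = 4164830034 + 189812701*I*sqrt(2)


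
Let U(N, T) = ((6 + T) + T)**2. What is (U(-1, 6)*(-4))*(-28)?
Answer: 36288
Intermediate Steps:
U(N, T) = (6 + 2*T)**2
(U(-1, 6)*(-4))*(-28) = ((4*(3 + 6)**2)*(-4))*(-28) = ((4*9**2)*(-4))*(-28) = ((4*81)*(-4))*(-28) = (324*(-4))*(-28) = -1296*(-28) = 36288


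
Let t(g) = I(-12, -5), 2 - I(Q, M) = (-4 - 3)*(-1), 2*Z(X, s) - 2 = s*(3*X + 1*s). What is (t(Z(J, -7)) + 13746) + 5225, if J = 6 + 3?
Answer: 18966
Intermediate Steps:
J = 9
Z(X, s) = 1 + s*(s + 3*X)/2 (Z(X, s) = 1 + (s*(3*X + 1*s))/2 = 1 + (s*(3*X + s))/2 = 1 + (s*(s + 3*X))/2 = 1 + s*(s + 3*X)/2)
I(Q, M) = -5 (I(Q, M) = 2 - (-4 - 3)*(-1) = 2 - (-7)*(-1) = 2 - 1*7 = 2 - 7 = -5)
t(g) = -5
(t(Z(J, -7)) + 13746) + 5225 = (-5 + 13746) + 5225 = 13741 + 5225 = 18966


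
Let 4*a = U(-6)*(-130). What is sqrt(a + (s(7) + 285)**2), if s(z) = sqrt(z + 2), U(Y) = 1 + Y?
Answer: sqrt(332426)/2 ≈ 288.28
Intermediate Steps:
s(z) = sqrt(2 + z)
a = 325/2 (a = ((1 - 6)*(-130))/4 = (-5*(-130))/4 = (1/4)*650 = 325/2 ≈ 162.50)
sqrt(a + (s(7) + 285)**2) = sqrt(325/2 + (sqrt(2 + 7) + 285)**2) = sqrt(325/2 + (sqrt(9) + 285)**2) = sqrt(325/2 + (3 + 285)**2) = sqrt(325/2 + 288**2) = sqrt(325/2 + 82944) = sqrt(166213/2) = sqrt(332426)/2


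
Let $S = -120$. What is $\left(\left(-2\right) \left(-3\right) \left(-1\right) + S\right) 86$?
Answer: $-10836$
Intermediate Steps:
$\left(\left(-2\right) \left(-3\right) \left(-1\right) + S\right) 86 = \left(\left(-2\right) \left(-3\right) \left(-1\right) - 120\right) 86 = \left(6 \left(-1\right) - 120\right) 86 = \left(-6 - 120\right) 86 = \left(-126\right) 86 = -10836$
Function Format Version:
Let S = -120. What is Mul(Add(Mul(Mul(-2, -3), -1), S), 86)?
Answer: -10836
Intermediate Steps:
Mul(Add(Mul(Mul(-2, -3), -1), S), 86) = Mul(Add(Mul(Mul(-2, -3), -1), -120), 86) = Mul(Add(Mul(6, -1), -120), 86) = Mul(Add(-6, -120), 86) = Mul(-126, 86) = -10836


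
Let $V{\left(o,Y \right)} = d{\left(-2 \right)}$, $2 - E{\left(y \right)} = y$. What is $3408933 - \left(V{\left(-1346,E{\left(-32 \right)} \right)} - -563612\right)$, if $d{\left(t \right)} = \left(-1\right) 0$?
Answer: $2845321$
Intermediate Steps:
$E{\left(y \right)} = 2 - y$
$d{\left(t \right)} = 0$
$V{\left(o,Y \right)} = 0$
$3408933 - \left(V{\left(-1346,E{\left(-32 \right)} \right)} - -563612\right) = 3408933 - \left(0 - -563612\right) = 3408933 - \left(0 + 563612\right) = 3408933 - 563612 = 2845321$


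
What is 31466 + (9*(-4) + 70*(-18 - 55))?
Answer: 26320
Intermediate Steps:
31466 + (9*(-4) + 70*(-18 - 55)) = 31466 + (-36 + 70*(-73)) = 31466 + (-36 - 5110) = 31466 - 5146 = 26320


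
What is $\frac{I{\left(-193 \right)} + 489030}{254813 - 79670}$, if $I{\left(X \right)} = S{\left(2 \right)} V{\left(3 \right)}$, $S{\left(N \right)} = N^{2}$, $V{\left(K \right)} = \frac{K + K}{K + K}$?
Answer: $\frac{489034}{175143} \approx 2.7922$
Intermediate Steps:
$V{\left(K \right)} = 1$ ($V{\left(K \right)} = \frac{2 K}{2 K} = 2 K \frac{1}{2 K} = 1$)
$I{\left(X \right)} = 4$ ($I{\left(X \right)} = 2^{2} \cdot 1 = 4 \cdot 1 = 4$)
$\frac{I{\left(-193 \right)} + 489030}{254813 - 79670} = \frac{4 + 489030}{254813 - 79670} = \frac{489034}{175143}$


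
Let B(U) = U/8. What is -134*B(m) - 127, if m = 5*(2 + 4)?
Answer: -1259/2 ≈ -629.50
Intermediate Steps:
m = 30 (m = 5*6 = 30)
B(U) = U/8 (B(U) = U*(⅛) = U/8)
-134*B(m) - 127 = -67*30/4 - 127 = -134*15/4 - 127 = -1005/2 - 127 = -1259/2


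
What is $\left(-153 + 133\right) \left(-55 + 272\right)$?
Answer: $-4340$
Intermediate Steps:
$\left(-153 + 133\right) \left(-55 + 272\right) = \left(-20\right) 217 = -4340$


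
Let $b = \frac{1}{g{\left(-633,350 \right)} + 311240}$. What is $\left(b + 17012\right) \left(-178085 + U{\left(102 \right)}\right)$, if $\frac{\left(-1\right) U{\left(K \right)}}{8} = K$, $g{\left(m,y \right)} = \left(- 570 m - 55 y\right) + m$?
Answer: $- \frac{1984846664059505}{652167} \approx -3.0435 \cdot 10^{9}$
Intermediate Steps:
$g{\left(m,y \right)} = - 569 m - 55 y$
$U{\left(K \right)} = - 8 K$
$b = \frac{1}{652167}$ ($b = \frac{1}{\left(\left(-569\right) \left(-633\right) - 19250\right) + 311240} = \frac{1}{\left(360177 - 19250\right) + 311240} = \frac{1}{340927 + 311240} = \frac{1}{652167} \approx 1.5333 \cdot 10^{-6}$)
$\left(b + 17012\right) \left(-178085 + U{\left(102 \right)}\right) = \left(\frac{1}{652167} + 17012\right) \left(-178085 - 816\right) = \frac{11094665005 \left(-178085 - 816\right)}{652167} = \frac{11094665005}{652167} \left(-178901\right) = - \frac{1984846664059505}{652167}$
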